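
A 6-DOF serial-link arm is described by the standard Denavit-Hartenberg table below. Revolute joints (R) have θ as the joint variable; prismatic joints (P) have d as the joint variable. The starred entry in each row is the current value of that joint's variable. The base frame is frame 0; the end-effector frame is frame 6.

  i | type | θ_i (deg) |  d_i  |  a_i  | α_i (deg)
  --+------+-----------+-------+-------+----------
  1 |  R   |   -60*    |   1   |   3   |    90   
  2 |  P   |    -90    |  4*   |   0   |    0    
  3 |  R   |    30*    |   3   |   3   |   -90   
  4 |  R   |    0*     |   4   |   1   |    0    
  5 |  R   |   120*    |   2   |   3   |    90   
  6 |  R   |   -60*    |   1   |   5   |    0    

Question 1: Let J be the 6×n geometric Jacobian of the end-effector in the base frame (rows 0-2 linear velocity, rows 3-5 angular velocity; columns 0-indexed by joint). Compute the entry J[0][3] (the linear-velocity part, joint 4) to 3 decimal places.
axis z_3 = (0.4330,-0.7500,0.5000); lever o_n−o_3 = (5.0601,1.7619,1.6005)
cross product → J_v[:, 3] = (-2.0813,1.8370,4.5580)
J_ω[:, 3] = z_3
entry J[0][3] = -2.0813

-2.081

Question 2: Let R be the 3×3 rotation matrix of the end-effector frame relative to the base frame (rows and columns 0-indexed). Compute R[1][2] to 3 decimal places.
-0.125

End-effector z-axis (col 2 of R) = (0.6495,-0.1250,-0.7500)
R[1][2] = -0.1250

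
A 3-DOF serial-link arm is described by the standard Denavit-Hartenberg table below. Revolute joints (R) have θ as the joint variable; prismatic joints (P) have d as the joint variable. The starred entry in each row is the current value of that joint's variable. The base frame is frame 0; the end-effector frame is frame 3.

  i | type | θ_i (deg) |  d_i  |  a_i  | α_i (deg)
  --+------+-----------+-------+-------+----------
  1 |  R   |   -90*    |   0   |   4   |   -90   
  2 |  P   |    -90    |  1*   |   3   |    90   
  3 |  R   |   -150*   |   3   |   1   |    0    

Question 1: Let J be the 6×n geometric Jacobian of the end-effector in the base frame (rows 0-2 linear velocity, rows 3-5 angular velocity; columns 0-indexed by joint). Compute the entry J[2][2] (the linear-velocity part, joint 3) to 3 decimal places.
axis z_2 = (-0.0000,1.0000,0.0000); lever o_n−o_2 = (-0.5000,3.0000,-0.8660)
cross product → J_v[:, 2] = (-0.8660,-0.0000,0.5000)
J_ω[:, 2] = z_2
entry J[2][2] = 0.5000

0.500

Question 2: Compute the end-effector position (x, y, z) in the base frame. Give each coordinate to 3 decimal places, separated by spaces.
after link 1: o_1 = (0.0000, -4.0000, 0.0000)
after link 2: o_2 = (1.0000, -4.0000, 3.0000)
after link 3: o_3 = (0.5000, -1.0000, 2.1340)

0.500 -1.000 2.134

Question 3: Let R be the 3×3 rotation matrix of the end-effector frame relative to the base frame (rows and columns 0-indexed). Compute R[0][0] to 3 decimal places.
-0.500

End-effector x-axis (col 0 of R) = (-0.5000,0.0000,-0.8660)
R[0][0] = -0.5000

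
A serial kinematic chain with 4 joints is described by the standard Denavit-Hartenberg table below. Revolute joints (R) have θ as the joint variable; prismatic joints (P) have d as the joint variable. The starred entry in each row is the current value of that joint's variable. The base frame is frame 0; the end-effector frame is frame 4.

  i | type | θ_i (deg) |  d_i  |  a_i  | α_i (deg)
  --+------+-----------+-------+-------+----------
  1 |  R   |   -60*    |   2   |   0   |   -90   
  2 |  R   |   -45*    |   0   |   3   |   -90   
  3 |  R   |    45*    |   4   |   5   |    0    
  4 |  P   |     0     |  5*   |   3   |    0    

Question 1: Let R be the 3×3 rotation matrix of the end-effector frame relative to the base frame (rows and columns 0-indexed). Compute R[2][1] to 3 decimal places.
End-effector y-axis (col 1 of R) = (-0.8624,0.0795,-0.5000)
R[2][1] = -0.5000

-0.500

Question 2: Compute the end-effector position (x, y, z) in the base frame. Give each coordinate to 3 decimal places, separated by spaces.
1.344 -13.641 1.757

after link 1: o_1 = (0.0000, 0.0000, 2.0000)
after link 2: o_2 = (1.0607, -1.8371, 4.1213)
after link 3: o_3 = (0.6630, -8.2194, 3.7929)
after link 4: o_4 = (1.3437, -13.6410, 1.7574)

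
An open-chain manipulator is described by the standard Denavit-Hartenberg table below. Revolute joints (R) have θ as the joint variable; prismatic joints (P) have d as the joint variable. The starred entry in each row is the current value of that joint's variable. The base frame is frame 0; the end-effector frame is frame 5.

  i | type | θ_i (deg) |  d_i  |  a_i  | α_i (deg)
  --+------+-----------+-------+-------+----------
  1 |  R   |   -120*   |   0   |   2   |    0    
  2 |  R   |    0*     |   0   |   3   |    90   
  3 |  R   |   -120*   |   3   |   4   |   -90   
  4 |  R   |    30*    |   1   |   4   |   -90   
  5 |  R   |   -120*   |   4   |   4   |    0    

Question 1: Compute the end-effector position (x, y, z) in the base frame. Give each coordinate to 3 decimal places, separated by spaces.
after link 1: o_1 = (-1.0000, -1.7321, 0.0000)
after link 2: o_2 = (-2.5000, -4.3301, 0.0000)
after link 3: o_3 = (-4.0981, -1.0981, -3.4641)
after link 4: o_4 = (-1.9330, -1.3481, -6.9641)
after link 5: o_5 = (-2.2321, -6.7942, -5.4641)

-2.232 -6.794 -5.464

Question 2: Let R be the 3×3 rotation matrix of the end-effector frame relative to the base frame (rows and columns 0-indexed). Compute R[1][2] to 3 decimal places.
-0.650

End-effector z-axis (col 2 of R) = (0.6250,-0.6495,0.4330)
R[1][2] = -0.6495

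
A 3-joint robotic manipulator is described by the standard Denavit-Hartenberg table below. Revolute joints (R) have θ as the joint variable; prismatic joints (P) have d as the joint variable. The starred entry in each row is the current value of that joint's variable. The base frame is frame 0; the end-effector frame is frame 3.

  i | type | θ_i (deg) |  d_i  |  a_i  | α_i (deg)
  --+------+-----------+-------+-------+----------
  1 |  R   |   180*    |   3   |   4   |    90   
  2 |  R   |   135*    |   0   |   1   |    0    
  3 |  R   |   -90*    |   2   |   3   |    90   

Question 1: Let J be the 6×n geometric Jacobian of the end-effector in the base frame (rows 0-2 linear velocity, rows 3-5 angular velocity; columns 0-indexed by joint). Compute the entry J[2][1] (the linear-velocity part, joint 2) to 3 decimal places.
axis z_1 = (0.0000,1.0000,0.0000); lever o_n−o_1 = (-1.4142,2.0000,2.8284)
cross product → J_v[:, 1] = (2.8284,-0.0000,1.4142)
J_ω[:, 1] = z_1
entry J[2][1] = 1.4142

1.414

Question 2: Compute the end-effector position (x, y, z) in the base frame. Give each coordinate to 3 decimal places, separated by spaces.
-5.414 2.000 5.828

after link 1: o_1 = (-4.0000, 0.0000, 3.0000)
after link 2: o_2 = (-3.2929, 0.0000, 3.7071)
after link 3: o_3 = (-5.4142, 2.0000, 5.8284)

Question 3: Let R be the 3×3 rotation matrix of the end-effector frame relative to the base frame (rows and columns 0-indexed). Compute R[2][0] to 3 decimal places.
0.707

End-effector x-axis (col 0 of R) = (-0.7071,0.0000,0.7071)
R[2][0] = 0.7071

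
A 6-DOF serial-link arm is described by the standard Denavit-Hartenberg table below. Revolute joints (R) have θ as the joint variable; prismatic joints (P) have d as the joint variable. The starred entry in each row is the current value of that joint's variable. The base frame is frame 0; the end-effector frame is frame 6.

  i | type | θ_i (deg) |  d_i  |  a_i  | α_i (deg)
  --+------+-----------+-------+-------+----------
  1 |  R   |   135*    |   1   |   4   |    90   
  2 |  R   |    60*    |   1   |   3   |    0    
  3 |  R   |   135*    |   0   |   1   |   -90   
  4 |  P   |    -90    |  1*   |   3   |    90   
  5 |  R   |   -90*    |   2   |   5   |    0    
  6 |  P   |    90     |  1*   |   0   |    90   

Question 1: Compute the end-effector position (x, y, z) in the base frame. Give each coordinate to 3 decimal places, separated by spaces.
-1.695 7.351 7.979

after link 1: o_1 = (-2.8284, 2.8284, 1.0000)
after link 2: o_2 = (-3.1820, 4.5962, 3.5981)
after link 3: o_3 = (-2.4990, 3.9132, 3.3393)
after link 4: o_4 = (-0.5607, 6.2175, 2.3733)
after link 5: o_5 = (-1.0116, 6.6685, 7.7206)
after link 6: o_6 = (-1.6946, 7.3515, 7.9794)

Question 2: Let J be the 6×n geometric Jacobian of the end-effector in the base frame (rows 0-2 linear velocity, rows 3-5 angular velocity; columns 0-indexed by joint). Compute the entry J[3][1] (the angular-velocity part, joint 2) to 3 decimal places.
axis z_1 = (0.7071,0.7071,0.0000); lever o_n−o_1 = (1.1338,4.5231,6.9794)
cross product → J_v[:, 1] = (4.9352,-4.9352,2.3966)
J_ω[:, 1] = z_1
entry J[3][1] = 0.7071

0.707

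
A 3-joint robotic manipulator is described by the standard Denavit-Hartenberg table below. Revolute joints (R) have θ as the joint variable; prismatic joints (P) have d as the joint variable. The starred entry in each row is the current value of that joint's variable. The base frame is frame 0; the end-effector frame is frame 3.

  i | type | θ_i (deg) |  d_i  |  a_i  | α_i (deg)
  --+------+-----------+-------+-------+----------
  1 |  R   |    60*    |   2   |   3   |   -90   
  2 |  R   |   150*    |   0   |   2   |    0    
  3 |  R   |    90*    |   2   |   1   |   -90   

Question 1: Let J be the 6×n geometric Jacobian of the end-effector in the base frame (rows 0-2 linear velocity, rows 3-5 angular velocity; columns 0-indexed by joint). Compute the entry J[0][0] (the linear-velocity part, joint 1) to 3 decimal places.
axis z_0 = ẑ; lever o_n−o_0 = (-1.3481,1.6651,1.8660)
cross product → J_v[:, 0] = (-1.6651,-1.3481,0.0000)
J_ω[:, 0] = z_0
entry J[0][0] = -1.6651

-1.665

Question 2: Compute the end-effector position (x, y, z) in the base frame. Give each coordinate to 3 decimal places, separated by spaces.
after link 1: o_1 = (1.5000, 2.5981, 2.0000)
after link 2: o_2 = (0.6340, 1.0981, 1.0000)
after link 3: o_3 = (-1.3481, 1.6651, 1.8660)

-1.348 1.665 1.866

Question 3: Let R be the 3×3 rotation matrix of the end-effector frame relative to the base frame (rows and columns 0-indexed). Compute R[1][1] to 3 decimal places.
-0.500

End-effector y-axis (col 1 of R) = (0.8660,-0.5000,-0.0000)
R[1][1] = -0.5000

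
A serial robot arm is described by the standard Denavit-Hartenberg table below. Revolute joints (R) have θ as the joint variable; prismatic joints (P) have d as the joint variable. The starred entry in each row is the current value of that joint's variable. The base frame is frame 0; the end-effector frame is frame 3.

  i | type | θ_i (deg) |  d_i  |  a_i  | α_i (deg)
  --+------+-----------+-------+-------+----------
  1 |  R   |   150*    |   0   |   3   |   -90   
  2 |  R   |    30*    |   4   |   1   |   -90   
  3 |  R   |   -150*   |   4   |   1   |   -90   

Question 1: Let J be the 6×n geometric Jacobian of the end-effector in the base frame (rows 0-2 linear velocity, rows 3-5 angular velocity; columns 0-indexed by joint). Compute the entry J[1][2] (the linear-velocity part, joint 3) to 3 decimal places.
axis z_2 = (0.4330,-0.2500,-0.8660); lever o_n−o_2 = (2.1316,-1.8080,-3.0311)
cross product → J_v[:, 2] = (-0.8080,-0.5335,-0.2500)
J_ω[:, 2] = z_2
entry J[1][2] = -0.5335

-0.533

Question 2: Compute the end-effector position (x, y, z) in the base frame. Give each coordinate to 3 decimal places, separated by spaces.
after link 1: o_1 = (-2.5981, 1.5000, 0.0000)
after link 2: o_2 = (-5.3481, -1.5311, -0.5000)
after link 3: o_3 = (-3.2165, -3.3391, -3.5311)

-3.217 -3.339 -3.531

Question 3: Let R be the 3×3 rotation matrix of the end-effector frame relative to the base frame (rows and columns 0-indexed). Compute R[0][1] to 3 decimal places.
End-effector y-axis (col 1 of R) = (-0.4330,0.2500,0.8660)
R[0][1] = -0.4330

-0.433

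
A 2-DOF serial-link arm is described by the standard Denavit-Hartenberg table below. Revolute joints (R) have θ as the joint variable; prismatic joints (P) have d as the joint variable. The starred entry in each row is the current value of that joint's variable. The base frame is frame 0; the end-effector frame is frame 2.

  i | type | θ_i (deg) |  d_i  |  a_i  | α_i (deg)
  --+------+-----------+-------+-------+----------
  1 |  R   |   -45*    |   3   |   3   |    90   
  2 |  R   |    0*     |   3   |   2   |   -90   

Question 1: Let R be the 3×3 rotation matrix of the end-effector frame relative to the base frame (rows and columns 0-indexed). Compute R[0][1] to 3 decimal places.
End-effector y-axis (col 1 of R) = (0.7071,0.7071,0.0000)
R[0][1] = 0.7071

0.707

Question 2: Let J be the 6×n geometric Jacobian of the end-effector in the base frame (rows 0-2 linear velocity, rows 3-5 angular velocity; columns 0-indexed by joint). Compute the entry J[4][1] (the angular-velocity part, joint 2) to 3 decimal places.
axis z_1 = (-0.7071,-0.7071,0.0000); lever o_n−o_1 = (-0.7071,-3.5355,0.0000)
cross product → J_v[:, 1] = (0.0000,-0.0000,2.0000)
J_ω[:, 1] = z_1
entry J[4][1] = -0.7071

-0.707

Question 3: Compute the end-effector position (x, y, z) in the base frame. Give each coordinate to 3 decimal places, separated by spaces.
1.414 -5.657 3.000

after link 1: o_1 = (2.1213, -2.1213, 3.0000)
after link 2: o_2 = (1.4142, -5.6569, 3.0000)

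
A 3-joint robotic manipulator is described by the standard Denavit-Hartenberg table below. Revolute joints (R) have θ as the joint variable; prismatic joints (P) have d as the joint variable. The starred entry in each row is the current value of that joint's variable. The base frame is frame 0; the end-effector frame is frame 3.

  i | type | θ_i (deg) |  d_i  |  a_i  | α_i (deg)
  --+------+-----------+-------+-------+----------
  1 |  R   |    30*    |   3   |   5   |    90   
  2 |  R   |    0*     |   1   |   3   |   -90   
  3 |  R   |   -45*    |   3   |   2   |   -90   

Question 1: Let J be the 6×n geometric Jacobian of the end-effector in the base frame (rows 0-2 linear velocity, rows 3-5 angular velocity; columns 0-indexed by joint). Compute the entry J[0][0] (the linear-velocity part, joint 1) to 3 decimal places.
axis z_0 = ẑ; lever o_n−o_0 = (9.3601,2.6163,6.0000)
cross product → J_v[:, 0] = (-2.6163,9.3601,0.0000)
J_ω[:, 0] = z_0
entry J[0][0] = -2.6163

-2.616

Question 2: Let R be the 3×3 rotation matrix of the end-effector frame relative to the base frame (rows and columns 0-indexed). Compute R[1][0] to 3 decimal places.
-0.259

End-effector x-axis (col 0 of R) = (0.9659,-0.2588,0.0000)
R[1][0] = -0.2588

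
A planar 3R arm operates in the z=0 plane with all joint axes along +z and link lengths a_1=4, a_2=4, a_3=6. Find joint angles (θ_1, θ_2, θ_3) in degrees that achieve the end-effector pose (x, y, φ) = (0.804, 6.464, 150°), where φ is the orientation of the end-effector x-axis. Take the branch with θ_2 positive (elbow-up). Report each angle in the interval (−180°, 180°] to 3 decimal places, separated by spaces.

-0.000 59.998 90.003

wrist centre = target − a_3·(cos φ, sin φ) = (6.0002, 3.4640)
cos θ_2 = (48.0011−4²−4²)/(2·4·4) = 0.5000; θ_2 = 59.9977° (elbow-up)
β = atan2(3.4640,6.0002) = 29.9986°; ψ = atan2(3.4640,6.0001) = 29.9988°
θ_1 = β − ψ = -0.0002°
θ_3 = φ − θ_1 − θ_2 = 90.0025° (wrapped to (-180°,180°])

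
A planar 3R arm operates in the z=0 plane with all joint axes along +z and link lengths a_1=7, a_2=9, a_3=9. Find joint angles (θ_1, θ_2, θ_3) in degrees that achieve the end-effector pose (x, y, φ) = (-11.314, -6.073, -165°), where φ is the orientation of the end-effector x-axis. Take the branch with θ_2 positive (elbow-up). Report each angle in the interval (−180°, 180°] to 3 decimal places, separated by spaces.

134.999 149.998 -89.998

wrist centre = target − a_3·(cos φ, sin φ) = (-2.6207, -3.7436)
cos θ_2 = (20.8827−7²−9²)/(2·7·9) = -0.8660; θ_2 = 149.9983° (elbow-up)
β = atan2(-3.7436,-2.6207) = -124.9933°; ψ = atan2(4.5002,-0.7941) = 100.0072°
θ_1 = β − ψ = -225.0005°
θ_3 = φ − θ_1 − θ_2 = -89.9978° (wrapped to (-180°,180°])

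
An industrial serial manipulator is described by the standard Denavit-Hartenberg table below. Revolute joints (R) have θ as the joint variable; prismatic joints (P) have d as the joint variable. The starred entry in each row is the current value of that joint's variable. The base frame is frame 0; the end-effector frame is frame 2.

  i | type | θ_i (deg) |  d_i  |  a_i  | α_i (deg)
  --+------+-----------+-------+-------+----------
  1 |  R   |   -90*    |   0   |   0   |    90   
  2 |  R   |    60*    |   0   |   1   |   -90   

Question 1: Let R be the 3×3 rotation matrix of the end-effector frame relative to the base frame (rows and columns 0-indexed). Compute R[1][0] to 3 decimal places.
-0.500

End-effector x-axis (col 0 of R) = (0.0000,-0.5000,0.8660)
R[1][0] = -0.5000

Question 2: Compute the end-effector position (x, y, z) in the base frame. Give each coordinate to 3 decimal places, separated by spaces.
0.000 -0.500 0.866

after link 1: o_1 = (0.0000, 0.0000, 0.0000)
after link 2: o_2 = (0.0000, -0.5000, 0.8660)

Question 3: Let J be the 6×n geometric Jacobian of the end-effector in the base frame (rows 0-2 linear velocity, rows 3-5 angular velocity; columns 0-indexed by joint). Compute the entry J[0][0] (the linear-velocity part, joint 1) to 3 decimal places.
axis z_0 = ẑ; lever o_n−o_0 = (0.0000,-0.5000,0.8660)
cross product → J_v[:, 0] = (0.5000,0.0000,-0.0000)
J_ω[:, 0] = z_0
entry J[0][0] = 0.5000

0.500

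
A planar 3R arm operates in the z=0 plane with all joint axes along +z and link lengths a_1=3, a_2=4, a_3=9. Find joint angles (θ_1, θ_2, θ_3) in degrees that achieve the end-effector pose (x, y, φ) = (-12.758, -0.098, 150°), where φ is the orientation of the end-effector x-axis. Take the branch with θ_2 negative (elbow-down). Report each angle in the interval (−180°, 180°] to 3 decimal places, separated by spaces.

-119.988 -30.019 -59.993

wrist centre = target − a_3·(cos φ, sin φ) = (-4.9638, -4.5980)
cos θ_2 = (45.7806−3²−4²)/(2·3·4) = 0.8659; θ_2 = -30.0190° (elbow-down)
β = atan2(-4.5980,-4.9638) = -137.1907°; ψ = atan2(-2.0011,6.4634) = -17.2031°
θ_1 = β − ψ = -119.9876°
θ_3 = φ − θ_1 − θ_2 = -59.9934° (wrapped to (-180°,180°])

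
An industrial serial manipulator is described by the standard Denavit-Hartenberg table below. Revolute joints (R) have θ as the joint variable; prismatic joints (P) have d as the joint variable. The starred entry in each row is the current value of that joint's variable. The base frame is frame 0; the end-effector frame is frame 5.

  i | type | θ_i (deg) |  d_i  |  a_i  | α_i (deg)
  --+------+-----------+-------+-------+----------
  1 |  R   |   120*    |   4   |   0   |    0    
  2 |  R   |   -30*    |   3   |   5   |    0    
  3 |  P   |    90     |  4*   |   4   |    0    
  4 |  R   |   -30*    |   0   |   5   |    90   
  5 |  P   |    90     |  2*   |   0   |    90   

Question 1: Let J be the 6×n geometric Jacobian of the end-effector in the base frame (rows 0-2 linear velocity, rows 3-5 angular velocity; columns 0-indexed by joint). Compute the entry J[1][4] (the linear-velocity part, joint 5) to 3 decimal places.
0.866

prismatic axis z_4 = (0.5000,0.8660,0.0000)
J_v[:, 4] = z_4; J_ω[:, 4] = (0,0,0)
entry J[1][4] = 0.8660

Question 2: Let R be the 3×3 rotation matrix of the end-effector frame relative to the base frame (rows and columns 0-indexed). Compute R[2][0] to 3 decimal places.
End-effector x-axis (col 0 of R) = (-0.0000,-0.0000,1.0000)
R[2][0] = 1.0000

1.000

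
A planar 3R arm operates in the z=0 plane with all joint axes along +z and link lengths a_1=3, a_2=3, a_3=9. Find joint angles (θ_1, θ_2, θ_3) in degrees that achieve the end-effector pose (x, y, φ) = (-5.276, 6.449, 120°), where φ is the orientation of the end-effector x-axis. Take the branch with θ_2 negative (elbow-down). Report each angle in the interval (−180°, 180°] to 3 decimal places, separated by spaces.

-44.980 -149.998 -45.022

wrist centre = target − a_3·(cos φ, sin φ) = (-0.7760, -1.3452)
cos θ_2 = (2.4118−3²−3²)/(2·3·3) = -0.8660; θ_2 = -149.9983° (elbow-down)
β = atan2(-1.3452,-0.7760) = -119.9787°; ψ = atan2(-1.5001,0.4020) = -74.9991°
θ_1 = β − ψ = -44.9795°
θ_3 = φ − θ_1 − θ_2 = -45.0222° (wrapped to (-180°,180°])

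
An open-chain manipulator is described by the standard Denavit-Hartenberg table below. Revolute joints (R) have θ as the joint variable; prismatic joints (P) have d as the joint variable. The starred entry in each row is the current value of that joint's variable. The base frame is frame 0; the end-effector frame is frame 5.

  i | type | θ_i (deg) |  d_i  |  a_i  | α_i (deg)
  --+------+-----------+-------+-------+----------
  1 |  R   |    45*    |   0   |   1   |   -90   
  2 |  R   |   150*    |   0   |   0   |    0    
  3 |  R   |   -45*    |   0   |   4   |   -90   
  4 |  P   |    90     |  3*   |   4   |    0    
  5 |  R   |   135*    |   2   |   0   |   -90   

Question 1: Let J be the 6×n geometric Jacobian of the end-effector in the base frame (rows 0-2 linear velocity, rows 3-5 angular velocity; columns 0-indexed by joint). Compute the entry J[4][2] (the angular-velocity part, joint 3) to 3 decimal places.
0.707

axis z_2 = (-0.7071,0.7071,0.0000); lever o_n−o_2 = (-1.3187,-6.9755,-2.5696)
cross product → J_v[:, 2] = (-1.8170,-1.8170,5.8649)
J_ω[:, 2] = z_2
entry J[4][2] = 0.7071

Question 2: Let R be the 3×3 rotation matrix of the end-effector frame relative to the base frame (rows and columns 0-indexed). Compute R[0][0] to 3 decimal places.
End-effector x-axis (col 0 of R) = (-0.3706,0.6294,0.6830)
R[0][0] = -0.3706

-0.371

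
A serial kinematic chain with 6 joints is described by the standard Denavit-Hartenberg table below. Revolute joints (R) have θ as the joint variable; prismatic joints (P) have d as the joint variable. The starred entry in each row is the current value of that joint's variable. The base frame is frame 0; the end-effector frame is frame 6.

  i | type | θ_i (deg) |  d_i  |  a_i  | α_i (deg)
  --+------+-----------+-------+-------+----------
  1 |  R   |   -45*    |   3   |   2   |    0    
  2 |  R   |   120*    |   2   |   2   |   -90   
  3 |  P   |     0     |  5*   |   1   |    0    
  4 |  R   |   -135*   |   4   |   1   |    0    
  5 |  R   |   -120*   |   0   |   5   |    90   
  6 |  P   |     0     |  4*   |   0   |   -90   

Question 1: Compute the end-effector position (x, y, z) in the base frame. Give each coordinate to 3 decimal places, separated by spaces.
-6.021 5.612 -0.158

after link 1: o_1 = (1.4142, -1.4142, 3.0000)
after link 2: o_2 = (1.9319, 0.5176, 5.0000)
after link 3: o_3 = (-2.6390, 2.7777, 5.0000)
after link 4: o_4 = (-6.6857, 3.1299, 5.7071)
after link 5: o_5 = (-7.0206, 1.8799, 0.8775)
after link 6: o_6 = (-6.0206, 5.6120, -0.1578)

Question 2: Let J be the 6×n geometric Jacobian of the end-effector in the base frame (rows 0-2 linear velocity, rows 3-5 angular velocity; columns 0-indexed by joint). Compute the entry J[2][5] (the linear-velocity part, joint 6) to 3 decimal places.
-0.259

prismatic axis z_5 = (0.2500,0.9330,-0.2588)
J_v[:, 5] = z_5; J_ω[:, 5] = (0,0,0)
entry J[2][5] = -0.2588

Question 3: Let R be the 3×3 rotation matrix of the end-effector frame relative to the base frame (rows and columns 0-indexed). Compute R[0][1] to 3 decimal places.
-0.250

End-effector y-axis (col 1 of R) = (-0.2500,-0.9330,0.2588)
R[0][1] = -0.2500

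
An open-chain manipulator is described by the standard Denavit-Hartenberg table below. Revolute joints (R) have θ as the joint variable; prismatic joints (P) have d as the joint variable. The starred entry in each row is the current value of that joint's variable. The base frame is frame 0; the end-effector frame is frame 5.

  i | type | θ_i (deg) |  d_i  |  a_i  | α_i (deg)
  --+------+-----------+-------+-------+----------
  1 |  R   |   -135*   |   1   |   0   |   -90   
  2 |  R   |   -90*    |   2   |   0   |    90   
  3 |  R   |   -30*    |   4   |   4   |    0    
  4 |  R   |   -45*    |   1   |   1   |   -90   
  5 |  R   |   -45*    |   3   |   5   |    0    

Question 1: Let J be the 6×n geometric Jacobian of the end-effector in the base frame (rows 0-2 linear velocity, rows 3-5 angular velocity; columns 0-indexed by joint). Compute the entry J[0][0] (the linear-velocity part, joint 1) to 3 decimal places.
axis z_0 = ẑ; lever o_n−o_0 = (3.4867,8.5843,8.5358)
cross product → J_v[:, 0] = (-8.5843,3.4867,0.0000)
J_ω[:, 0] = z_0
entry J[0][0] = -8.5843

-8.584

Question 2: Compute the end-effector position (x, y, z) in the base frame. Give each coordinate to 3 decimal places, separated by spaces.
after link 1: o_1 = (0.0000, 0.0000, 1.0000)
after link 2: o_2 = (1.4142, -1.4142, 1.0000)
after link 3: o_3 = (2.8284, 2.8284, 4.4641)
after link 4: o_4 = (2.8525, 4.2185, 4.7229)
after link 5: o_5 = (3.4867, 8.5843, 8.5358)

3.487 8.584 8.536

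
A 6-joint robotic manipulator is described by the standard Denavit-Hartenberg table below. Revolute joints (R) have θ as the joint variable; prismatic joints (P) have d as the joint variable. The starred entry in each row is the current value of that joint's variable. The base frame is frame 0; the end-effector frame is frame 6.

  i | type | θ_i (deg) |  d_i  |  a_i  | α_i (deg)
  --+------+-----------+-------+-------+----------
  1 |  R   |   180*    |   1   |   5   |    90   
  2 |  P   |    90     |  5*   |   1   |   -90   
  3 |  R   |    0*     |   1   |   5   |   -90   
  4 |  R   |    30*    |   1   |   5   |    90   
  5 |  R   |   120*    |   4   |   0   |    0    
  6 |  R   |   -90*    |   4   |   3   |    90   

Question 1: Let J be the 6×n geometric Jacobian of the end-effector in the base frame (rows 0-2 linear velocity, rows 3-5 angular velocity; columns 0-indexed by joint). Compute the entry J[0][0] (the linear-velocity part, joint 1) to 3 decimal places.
axis z_0 = ẑ; lever o_n−o_0 = (-0.8708,2.5000,17.5801)
cross product → J_v[:, 0] = (-2.5000,-0.8708,0.0000)
J_ω[:, 0] = z_0
entry J[0][0] = -2.5000

-2.500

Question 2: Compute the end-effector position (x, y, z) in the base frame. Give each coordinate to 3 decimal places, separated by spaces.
after link 1: o_1 = (-5.0000, 0.0000, 1.0000)
after link 2: o_2 = (-5.0000, 5.0000, 2.0000)
after link 3: o_3 = (-4.0000, 5.0000, 7.0000)
after link 4: o_4 = (-6.5000, 4.0000, 11.3301)
after link 5: o_5 = (-3.0359, 4.0000, 13.3301)
after link 6: o_6 = (-0.8708, 2.5000, 17.5801)

-0.871 2.500 17.580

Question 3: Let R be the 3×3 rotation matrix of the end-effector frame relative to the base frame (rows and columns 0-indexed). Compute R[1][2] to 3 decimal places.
0.866

End-effector z-axis (col 2 of R) = (-0.2500,0.8660,0.4330)
R[1][2] = 0.8660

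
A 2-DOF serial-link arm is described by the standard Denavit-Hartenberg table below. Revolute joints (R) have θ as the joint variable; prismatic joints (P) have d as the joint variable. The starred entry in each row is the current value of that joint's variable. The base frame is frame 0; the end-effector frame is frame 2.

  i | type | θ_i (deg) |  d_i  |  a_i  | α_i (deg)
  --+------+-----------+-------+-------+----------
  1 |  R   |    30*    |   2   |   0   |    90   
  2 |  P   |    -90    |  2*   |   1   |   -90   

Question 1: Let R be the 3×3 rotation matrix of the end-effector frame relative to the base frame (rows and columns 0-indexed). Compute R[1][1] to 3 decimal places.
End-effector y-axis (col 1 of R) = (-0.5000,0.8660,-0.0000)
R[1][1] = 0.8660

0.866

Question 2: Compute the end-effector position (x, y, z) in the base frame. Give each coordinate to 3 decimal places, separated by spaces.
1.000 -1.732 1.000

after link 1: o_1 = (0.0000, 0.0000, 2.0000)
after link 2: o_2 = (1.0000, -1.7321, 1.0000)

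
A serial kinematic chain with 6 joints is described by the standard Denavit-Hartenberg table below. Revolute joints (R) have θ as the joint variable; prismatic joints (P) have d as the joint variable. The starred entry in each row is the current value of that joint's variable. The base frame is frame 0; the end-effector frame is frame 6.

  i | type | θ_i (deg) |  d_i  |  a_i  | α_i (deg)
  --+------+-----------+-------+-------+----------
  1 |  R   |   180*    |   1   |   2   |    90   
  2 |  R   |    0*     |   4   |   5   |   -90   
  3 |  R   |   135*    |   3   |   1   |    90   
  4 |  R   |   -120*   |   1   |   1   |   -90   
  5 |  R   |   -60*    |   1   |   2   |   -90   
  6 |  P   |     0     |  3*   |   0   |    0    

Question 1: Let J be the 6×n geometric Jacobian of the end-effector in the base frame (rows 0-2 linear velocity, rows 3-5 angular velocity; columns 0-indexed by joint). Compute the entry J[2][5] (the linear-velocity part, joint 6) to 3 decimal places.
-0.750

prismatic axis z_5 = (0.0474,0.6597,-0.7500)
J_v[:, 5] = z_5; J_ω[:, 5] = (0,0,0)
entry J[2][5] = -0.7500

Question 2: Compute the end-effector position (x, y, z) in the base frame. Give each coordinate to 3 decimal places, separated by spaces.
-8.177 3.435 -0.482

after link 1: o_1 = (-2.0000, 0.0000, 1.0000)
after link 2: o_2 = (-7.0000, 4.0000, 1.0000)
after link 3: o_3 = (-6.2929, 3.2929, 4.0000)
after link 4: o_4 = (-7.3536, 2.9393, 3.1340)
after link 5: o_5 = (-8.3195, 1.4558, 1.7679)
after link 6: o_6 = (-8.1774, 3.4350, -0.4821)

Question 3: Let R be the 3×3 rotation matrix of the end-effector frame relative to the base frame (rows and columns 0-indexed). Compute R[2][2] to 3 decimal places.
-0.750

End-effector z-axis (col 2 of R) = (0.0474,0.6597,-0.7500)
R[2][2] = -0.7500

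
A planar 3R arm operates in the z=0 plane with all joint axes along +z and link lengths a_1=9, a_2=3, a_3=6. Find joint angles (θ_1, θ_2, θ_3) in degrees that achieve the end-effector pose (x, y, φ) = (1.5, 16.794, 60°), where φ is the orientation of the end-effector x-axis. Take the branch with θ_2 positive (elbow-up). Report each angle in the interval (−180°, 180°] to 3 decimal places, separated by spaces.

wrist centre = target − a_3·(cos φ, sin φ) = (-1.5000, 11.5978)
cos θ_2 = (136.7601−9²−3²)/(2·9·3) = 0.8659; θ_2 = 30.0113° (elbow-up)
β = atan2(11.5978,-1.5000) = 97.3694°; ψ = atan2(1.5005,11.5978) = 7.3719°
θ_1 = β − ψ = 89.9975°
θ_3 = φ − θ_1 − θ_2 = -60.0087° (wrapped to (-180°,180°])

89.997 30.011 -60.009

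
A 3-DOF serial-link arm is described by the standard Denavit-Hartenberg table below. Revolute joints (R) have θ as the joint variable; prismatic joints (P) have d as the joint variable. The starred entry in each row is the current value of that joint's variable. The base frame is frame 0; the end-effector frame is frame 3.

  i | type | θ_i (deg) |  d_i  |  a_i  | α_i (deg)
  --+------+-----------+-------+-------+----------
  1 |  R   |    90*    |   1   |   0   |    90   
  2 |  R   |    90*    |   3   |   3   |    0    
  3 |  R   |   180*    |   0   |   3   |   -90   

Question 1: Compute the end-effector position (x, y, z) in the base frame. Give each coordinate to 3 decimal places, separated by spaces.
after link 1: o_1 = (0.0000, 0.0000, 1.0000)
after link 2: o_2 = (3.0000, 0.0000, 4.0000)
after link 3: o_3 = (3.0000, -0.0000, 1.0000)

3.000 -0.000 1.000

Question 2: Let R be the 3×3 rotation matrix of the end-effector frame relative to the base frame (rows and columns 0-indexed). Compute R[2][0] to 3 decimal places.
-1.000

End-effector x-axis (col 0 of R) = (0.0000,-0.0000,-1.0000)
R[2][0] = -1.0000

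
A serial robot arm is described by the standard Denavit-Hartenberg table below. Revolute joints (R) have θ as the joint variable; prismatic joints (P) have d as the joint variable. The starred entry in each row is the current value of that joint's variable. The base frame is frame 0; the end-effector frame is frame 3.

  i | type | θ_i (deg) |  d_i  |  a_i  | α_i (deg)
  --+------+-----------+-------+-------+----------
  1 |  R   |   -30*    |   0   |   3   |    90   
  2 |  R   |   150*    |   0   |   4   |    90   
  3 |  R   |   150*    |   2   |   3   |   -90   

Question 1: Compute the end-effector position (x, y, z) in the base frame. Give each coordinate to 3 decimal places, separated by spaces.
1.663 -2.692 2.433

after link 1: o_1 = (2.5981, -1.5000, 0.0000)
after link 2: o_2 = (-0.4019, 0.2321, 2.0000)
after link 3: o_3 = (1.6627, -2.6920, 2.4330)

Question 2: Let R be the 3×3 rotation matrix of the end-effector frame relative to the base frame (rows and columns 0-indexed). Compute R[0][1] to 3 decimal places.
End-effector y-axis (col 1 of R) = (-0.4330,0.2500,-0.8660)
R[0][1] = -0.4330

-0.433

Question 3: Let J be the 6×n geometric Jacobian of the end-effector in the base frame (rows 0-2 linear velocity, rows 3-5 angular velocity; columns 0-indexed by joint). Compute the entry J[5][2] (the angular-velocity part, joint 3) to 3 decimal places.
axis z_2 = (0.4330,-0.2500,0.8660); lever o_n−o_2 = (2.0646,-2.9240,0.4330)
cross product → J_v[:, 2] = (2.4240,1.6005,-0.7500)
J_ω[:, 2] = z_2
entry J[5][2] = 0.8660

0.866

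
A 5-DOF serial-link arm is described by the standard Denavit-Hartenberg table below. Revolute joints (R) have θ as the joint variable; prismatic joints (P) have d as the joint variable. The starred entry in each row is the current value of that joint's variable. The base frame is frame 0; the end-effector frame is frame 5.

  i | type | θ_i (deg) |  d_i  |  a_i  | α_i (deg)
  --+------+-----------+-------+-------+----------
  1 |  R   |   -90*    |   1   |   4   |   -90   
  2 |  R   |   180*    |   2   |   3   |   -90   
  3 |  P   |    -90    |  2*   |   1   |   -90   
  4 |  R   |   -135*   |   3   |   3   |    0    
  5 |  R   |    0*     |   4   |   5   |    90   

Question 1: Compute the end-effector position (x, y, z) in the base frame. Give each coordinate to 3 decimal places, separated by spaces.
after link 1: o_1 = (0.0000, -4.0000, 1.0000)
after link 2: o_2 = (2.0000, -1.0000, 1.0000)
after link 3: o_3 = (3.0000, -1.0000, 3.0000)
after link 4: o_4 = (0.8787, 2.0000, 5.1213)
after link 5: o_5 = (-2.6569, 6.0000, 8.6569)

-2.657 6.000 8.657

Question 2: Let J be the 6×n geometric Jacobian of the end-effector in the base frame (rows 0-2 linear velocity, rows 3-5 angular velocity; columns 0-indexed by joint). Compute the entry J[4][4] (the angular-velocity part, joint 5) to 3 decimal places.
axis z_4 = (-0.0000,1.0000,-0.0000); lever o_n−o_4 = (-3.5355,4.0000,3.5355)
cross product → J_v[:, 4] = (3.5355,0.0000,3.5355)
J_ω[:, 4] = z_4
entry J[4][4] = 1.0000

1.000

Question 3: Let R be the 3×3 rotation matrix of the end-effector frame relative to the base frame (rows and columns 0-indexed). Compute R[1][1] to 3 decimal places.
1.000

End-effector y-axis (col 1 of R) = (-0.0000,1.0000,-0.0000)
R[1][1] = 1.0000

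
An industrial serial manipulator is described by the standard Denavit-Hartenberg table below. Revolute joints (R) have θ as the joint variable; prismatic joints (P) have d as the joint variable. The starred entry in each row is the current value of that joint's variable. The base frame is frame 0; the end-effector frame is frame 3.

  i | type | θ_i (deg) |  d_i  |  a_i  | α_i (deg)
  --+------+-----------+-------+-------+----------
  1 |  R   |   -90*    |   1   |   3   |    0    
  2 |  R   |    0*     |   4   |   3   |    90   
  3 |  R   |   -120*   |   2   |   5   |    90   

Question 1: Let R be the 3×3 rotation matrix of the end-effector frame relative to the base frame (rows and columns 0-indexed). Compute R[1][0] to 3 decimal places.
0.500

End-effector x-axis (col 0 of R) = (-0.0000,0.5000,-0.8660)
R[1][0] = 0.5000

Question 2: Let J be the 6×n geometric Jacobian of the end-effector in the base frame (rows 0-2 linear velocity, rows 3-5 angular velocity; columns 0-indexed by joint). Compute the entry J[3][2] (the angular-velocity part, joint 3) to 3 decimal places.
axis z_2 = (-1.0000,-0.0000,0.0000); lever o_n−o_2 = (-2.0000,2.5000,-4.3301)
cross product → J_v[:, 2] = (0.0000,-4.3301,-2.5000)
J_ω[:, 2] = z_2
entry J[3][2] = -1.0000

-1.000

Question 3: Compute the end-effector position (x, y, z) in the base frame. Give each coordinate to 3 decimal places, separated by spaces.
after link 1: o_1 = (0.0000, -3.0000, 1.0000)
after link 2: o_2 = (0.0000, -6.0000, 5.0000)
after link 3: o_3 = (-2.0000, -3.5000, 0.6699)

-2.000 -3.500 0.670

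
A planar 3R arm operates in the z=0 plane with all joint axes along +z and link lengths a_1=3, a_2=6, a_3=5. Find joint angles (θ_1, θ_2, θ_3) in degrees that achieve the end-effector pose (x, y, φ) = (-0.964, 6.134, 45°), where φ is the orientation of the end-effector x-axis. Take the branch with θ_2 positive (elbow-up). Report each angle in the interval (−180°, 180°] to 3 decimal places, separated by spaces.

wrist centre = target − a_3·(cos φ, sin φ) = (-4.4995, 2.5985)
cos θ_2 = (26.9978−3²−6²)/(2·3·6) = -0.5001; θ_2 = 120.0040° (elbow-up)
β = atan2(2.5985,-4.4995) = 149.9937°; ψ = atan2(5.1959,-0.0004) = 90.0040°
θ_1 = β − ψ = 59.9897°
θ_3 = φ − θ_1 − θ_2 = -134.9937° (wrapped to (-180°,180°])

59.990 120.004 -134.994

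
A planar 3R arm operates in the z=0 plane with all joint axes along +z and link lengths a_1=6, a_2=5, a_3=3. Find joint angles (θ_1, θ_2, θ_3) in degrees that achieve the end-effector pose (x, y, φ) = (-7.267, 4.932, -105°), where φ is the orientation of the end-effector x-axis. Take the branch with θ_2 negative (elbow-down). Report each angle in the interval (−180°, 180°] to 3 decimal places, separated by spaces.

wrist centre = target − a_3·(cos φ, sin φ) = (-6.4905, 7.8298)
cos θ_2 = (103.4326−6²−5²)/(2·6·5) = 0.7072; θ_2 = -44.9917° (elbow-down)
β = atan2(7.8298,-6.4905) = 129.6572°; ψ = atan2(-3.5350,9.5360) = -20.3398°
θ_1 = β − ψ = 149.9970°
θ_3 = φ − θ_1 − θ_2 = 149.9947° (wrapped to (-180°,180°])

149.997 -44.992 149.995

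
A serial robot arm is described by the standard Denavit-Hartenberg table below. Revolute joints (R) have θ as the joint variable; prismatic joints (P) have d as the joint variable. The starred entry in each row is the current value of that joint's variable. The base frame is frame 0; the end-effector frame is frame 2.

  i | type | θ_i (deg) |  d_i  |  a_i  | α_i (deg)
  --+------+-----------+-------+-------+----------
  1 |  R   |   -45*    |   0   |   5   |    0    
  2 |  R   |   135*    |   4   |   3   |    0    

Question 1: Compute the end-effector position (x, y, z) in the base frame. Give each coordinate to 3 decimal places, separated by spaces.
3.536 -0.536 4.000

after link 1: o_1 = (3.5355, -3.5355, 0.0000)
after link 2: o_2 = (3.5355, -0.5355, 4.0000)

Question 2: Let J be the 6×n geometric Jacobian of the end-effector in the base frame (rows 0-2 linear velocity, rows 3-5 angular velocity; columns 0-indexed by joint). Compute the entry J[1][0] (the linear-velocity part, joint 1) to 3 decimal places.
axis z_0 = ẑ; lever o_n−o_0 = (3.5355,-0.5355,4.0000)
cross product → J_v[:, 0] = (0.5355,3.5355,-0.0000)
J_ω[:, 0] = z_0
entry J[1][0] = 3.5355

3.536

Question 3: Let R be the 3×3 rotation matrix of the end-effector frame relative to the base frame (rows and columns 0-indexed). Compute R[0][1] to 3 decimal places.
End-effector y-axis (col 1 of R) = (-1.0000,0.0000,0.0000)
R[0][1] = -1.0000

-1.000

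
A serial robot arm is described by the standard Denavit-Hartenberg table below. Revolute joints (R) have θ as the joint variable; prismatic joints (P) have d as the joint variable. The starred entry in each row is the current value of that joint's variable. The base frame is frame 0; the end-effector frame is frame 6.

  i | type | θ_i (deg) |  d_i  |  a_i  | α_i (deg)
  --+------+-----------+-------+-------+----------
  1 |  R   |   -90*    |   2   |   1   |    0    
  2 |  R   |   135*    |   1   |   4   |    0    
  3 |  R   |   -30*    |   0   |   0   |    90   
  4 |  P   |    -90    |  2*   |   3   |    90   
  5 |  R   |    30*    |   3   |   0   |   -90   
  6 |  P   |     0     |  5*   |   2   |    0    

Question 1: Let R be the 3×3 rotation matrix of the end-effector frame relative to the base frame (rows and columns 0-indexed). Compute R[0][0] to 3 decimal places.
0.129

End-effector x-axis (col 0 of R) = (0.1294,-0.4830,-0.8660)
R[0][0] = 0.1294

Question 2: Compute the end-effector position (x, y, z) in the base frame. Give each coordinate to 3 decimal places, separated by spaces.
after link 1: o_1 = (0.0000, -1.0000, 2.0000)
after link 2: o_2 = (2.8284, 1.8284, 3.0000)
after link 3: o_3 = (2.8284, 1.8284, 3.0000)
after link 4: o_4 = (3.3461, -0.1034, 0.0000)
after link 5: o_5 = (0.4483, -0.8799, -0.0000)
after link 6: o_6 = (1.8278, -6.0284, 0.7679)

1.828 -6.028 0.768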